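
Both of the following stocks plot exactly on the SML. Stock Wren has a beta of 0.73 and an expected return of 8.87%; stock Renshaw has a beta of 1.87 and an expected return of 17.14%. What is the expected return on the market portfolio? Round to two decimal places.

10.83%

Both satisfy E(R) = R_f + β·MRP, so the slope of the SML is
MRP = (17.14% − 8.87%) / (1.87 − 0.73) = 8.27% / 1.14 = 7.2544%
R_f = E(R_Wren) − β_Wren·MRP = 8.87% − 0.73 × 7.2544% = 3.5743%
E(R_m) = R_f + MRP = 3.5743% + 7.2544% = 10.83%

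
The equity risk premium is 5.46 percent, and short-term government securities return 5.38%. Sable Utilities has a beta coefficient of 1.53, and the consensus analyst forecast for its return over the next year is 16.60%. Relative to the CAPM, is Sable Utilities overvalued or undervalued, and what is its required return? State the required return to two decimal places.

Undervalued; required return 13.73%

Required return = R_f + β·MRP = 5.38% + 1.53 × 5.46% = 13.73%
Forecast 16.60% > required 13.73% → the stock plots above the SML → undervalued.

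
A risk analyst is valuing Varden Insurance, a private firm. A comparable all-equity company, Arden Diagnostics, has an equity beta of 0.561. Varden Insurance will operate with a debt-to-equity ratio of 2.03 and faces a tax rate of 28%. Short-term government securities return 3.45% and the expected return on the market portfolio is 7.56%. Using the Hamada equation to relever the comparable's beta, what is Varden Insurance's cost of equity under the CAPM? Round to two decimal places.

9.13%

β_L = β_U × [1 + (1 − t)(D/E)] = 0.561 × [1 + (1 − 0.28) × 2.03]
    = 0.561 × [1 + 0.72 × 2.03] = 0.561 × 2.4616 = 1.3810
MRP = 7.56% − 3.45% = 4.11%
E(R) = R_f + β_L × MRP = 3.45% + 1.3810 × 4.11% = 9.13%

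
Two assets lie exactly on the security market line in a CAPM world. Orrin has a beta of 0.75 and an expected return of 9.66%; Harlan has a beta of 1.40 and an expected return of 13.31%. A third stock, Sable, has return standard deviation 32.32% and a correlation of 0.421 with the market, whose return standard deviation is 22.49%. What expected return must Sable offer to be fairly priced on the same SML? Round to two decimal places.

8.85%

MRP = (13.31% − 9.66%) / (1.40 − 0.75) = 5.6154%
R_f = 9.66% − 0.75 × 5.6154% = 5.4485%
β_Sable = ρ·σ_i/σ_m = 0.421 × 32.32 / 22.49 = 0.6050
E(R_Sable) = R_f + β × MRP = 5.4485% + 0.6050 × 5.6154% = 8.85%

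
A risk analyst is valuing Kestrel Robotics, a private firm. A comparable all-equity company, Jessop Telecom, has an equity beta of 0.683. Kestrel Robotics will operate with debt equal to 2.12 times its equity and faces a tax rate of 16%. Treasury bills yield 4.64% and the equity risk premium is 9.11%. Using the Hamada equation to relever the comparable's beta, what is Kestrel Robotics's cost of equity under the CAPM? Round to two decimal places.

β_L = β_U × [1 + (1 − t)(D/E)] = 0.683 × [1 + (1 − 0.16) × 2.12]
    = 0.683 × [1 + 0.84 × 2.12] = 0.683 × 2.7808 = 1.8993
E(R) = R_f + β_L × MRP = 4.64% + 1.8993 × 9.11% = 21.94%

21.94%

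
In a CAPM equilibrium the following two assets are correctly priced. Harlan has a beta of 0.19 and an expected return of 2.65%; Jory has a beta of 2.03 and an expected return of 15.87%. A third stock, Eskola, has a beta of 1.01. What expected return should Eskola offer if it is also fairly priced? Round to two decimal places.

MRP (SML slope) = (15.87% − 2.65%) / (2.03 − 0.19) = 13.22% / 1.84 = 7.1848%
R_f (intercept) = 2.65% − 0.19 × 7.1848% = 1.2849%
E(R_Eskola) = R_f + β × MRP = 1.2849% + 1.01 × 7.1848% = 8.54%

8.54%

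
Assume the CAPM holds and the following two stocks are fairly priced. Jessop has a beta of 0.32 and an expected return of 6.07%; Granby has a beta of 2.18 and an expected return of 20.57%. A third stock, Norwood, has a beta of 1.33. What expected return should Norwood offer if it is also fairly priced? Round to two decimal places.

MRP (SML slope) = (20.57% − 6.07%) / (2.18 − 0.32) = 14.50% / 1.86 = 7.7957%
R_f (intercept) = 6.07% − 0.32 × 7.7957% = 3.5754%
E(R_Norwood) = R_f + β × MRP = 3.5754% + 1.33 × 7.7957% = 13.94%

13.94%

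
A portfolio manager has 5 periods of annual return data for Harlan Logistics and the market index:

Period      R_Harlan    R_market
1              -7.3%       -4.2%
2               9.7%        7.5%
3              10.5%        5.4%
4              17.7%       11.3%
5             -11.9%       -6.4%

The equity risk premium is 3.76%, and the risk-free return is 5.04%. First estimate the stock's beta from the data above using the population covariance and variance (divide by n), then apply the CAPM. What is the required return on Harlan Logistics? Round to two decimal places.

Mean R_i = (-7.3 + 9.7 + 10.5 + 17.7 − 11.9) / 5 = 3.7400%
Mean R_m = (-4.2 + 7.5 + 5.4 + 11.3 − 6.4) / 5 = 2.7200%
Σ(R_i − R̄_i)(R_m − R̄_m) = 385.4160  ⇒  Cov = 385.4160 / 5 = 77.0832
Σ(R_m − R̄_m)² = 234.7080  ⇒  Var(R_m) = 234.7080 / 5 = 46.9416
β = Cov / Var(R_m) = 77.0832 / 46.9416 = 1.6421
E(R) = R_f + β × MRP = 5.04% + 1.6421 × 3.76% = 11.21%

11.21%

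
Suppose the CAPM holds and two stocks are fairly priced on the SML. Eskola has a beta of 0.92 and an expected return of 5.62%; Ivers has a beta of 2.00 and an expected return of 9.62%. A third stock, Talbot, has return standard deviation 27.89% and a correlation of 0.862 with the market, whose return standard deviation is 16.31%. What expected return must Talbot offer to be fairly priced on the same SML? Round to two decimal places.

7.67%

MRP = (9.62% − 5.62%) / (2.00 − 0.92) = 3.7037%
R_f = 5.62% − 0.92 × 3.7037% = 2.2126%
β_Talbot = ρ·σ_i/σ_m = 0.862 × 27.89 / 16.31 = 1.4740
E(R_Talbot) = R_f + β × MRP = 2.2126% + 1.4740 × 3.7037% = 7.67%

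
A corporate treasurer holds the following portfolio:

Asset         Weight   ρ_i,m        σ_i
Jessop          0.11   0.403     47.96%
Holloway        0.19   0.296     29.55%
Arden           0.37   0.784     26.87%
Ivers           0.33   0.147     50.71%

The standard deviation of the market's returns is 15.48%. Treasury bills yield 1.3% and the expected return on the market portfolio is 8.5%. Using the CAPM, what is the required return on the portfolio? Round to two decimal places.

β_Jessop = 0.403 × 47.96% / 15.48% = 1.2486
β_Holloway = 0.296 × 29.55% / 15.48% = 0.5650
β_Arden = 0.784 × 26.87% / 15.48% = 1.3609
β_Ivers = 0.147 × 50.71% / 15.48% = 0.4815
β_P = Σ w_i β_i = 0.11×1.2486 + 0.19×0.5650 + 0.37×1.3609 + 0.33×0.4815 = 0.9071
MRP = 8.5% − 1.3% = 7.20%
E(R_P) = R_f + β_P × MRP = 1.3% + 0.9071 × 7.2% = 7.83%

7.83%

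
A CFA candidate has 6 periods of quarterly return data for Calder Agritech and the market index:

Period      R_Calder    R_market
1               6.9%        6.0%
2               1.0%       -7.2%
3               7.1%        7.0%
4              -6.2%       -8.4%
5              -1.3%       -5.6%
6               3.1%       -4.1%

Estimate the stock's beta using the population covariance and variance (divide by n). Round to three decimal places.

Mean R_i = (6.9 + 1.0 + 7.1 − 6.2 − 1.3 + 3.1) / 6 = 1.7667%
Mean R_m = (6.0 − 7.2 + 7.0 − 8.4 − 5.6 − 4.1) / 6 = -2.0500%
Σ(R_i − R̄_i)(R_m − R̄_m) = 152.2800  ⇒  Cov = 152.2800 / 6 = 25.3800
Σ(R_m − R̄_m)² = 230.3550  ⇒  Var(R_m) = 230.3550 / 6 = 38.3925
β = Cov / Var(R_m) = 25.3800 / 38.3925 = 0.6611

0.661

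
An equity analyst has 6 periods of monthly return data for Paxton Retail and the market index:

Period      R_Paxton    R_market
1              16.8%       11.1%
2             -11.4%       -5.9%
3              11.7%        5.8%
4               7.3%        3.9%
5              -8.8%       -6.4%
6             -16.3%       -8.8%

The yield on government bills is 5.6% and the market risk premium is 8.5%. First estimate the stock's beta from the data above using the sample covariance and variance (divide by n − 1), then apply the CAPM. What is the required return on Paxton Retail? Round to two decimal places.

Mean R_i = (16.8 − 11.4 + 11.7 + 7.3 − 8.8 − 16.3) / 6 = -0.1167%
Mean R_m = (11.1 − 5.9 + 5.8 + 3.9 − 6.4 − 8.8) / 6 = -0.0500%
Σ(R_i − R̄_i)(R_m − R̄_m) = 549.7950  ⇒  Cov = 549.7950 / 5 = 109.9590
Σ(R_m − R̄_m)² = 325.2550  ⇒  Var(R_m) = 325.2550 / 5 = 65.0510
β = Cov / Var(R_m) = 109.9590 / 65.0510 = 1.6904
E(R) = R_f + β × MRP = 5.6% + 1.6904 × 8.5% = 19.97%

19.97%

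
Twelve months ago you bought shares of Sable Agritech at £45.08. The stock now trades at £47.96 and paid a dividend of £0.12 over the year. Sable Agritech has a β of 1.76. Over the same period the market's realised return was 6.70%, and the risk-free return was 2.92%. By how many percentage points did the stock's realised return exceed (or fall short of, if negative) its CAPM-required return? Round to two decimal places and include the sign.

-2.92%

Realised HPR = (P1 + D1 − P0) / P0 = (47.96 + 0.12 − 45.08) / 45.08 = 3.00 / 45.08 = 6.6548%
MRP = 6.70% − 2.92% = 3.78%
CAPM required = R_f + β·MRP = 2.92% + 1.76 × 3.78% = 9.5728%
α = realised − required = 6.6548% − 9.5728% = -2.92%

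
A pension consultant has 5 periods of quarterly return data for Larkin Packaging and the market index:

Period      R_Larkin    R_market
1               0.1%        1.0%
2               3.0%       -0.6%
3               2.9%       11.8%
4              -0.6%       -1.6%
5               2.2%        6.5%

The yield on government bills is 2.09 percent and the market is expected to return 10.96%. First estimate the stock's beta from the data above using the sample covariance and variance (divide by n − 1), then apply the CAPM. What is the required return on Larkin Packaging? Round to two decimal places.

Mean R_i = (0.1 + 3.0 + 2.9 − 0.6 + 2.2) / 5 = 1.5200%
Mean R_m = (1.0 − 0.6 + 11.8 − 1.6 + 6.5) / 5 = 3.4200%
Σ(R_i − R̄_i)(R_m − R̄_m) = 21.7880  ⇒  Cov = 21.7880 / 4 = 5.4470
Σ(R_m − R̄_m)² = 126.9280  ⇒  Var(R_m) = 126.9280 / 4 = 31.7320
β = Cov / Var(R_m) = 5.4470 / 31.7320 = 0.1717
MRP = 10.96% − 2.09% = 8.87%
E(R) = R_f + β × MRP = 2.09% + 0.1717 × 8.87% = 3.61%

3.61%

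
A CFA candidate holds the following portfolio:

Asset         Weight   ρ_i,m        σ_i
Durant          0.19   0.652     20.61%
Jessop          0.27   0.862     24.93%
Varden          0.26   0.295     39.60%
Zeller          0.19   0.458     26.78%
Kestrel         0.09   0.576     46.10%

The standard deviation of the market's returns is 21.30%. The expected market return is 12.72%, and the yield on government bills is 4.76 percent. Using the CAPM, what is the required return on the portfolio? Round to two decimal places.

β_Durant = 0.652 × 20.61% / 21.30% = 0.6309
β_Jessop = 0.862 × 24.93% / 21.30% = 1.0089
β_Varden = 0.295 × 39.60% / 21.30% = 0.5485
β_Zeller = 0.458 × 26.78% / 21.30% = 0.5758
β_Kestrel = 0.576 × 46.10% / 21.30% = 1.2466
β_P = Σ w_i β_i = 0.19×0.6309 + 0.27×1.0089 + 0.26×0.5485 + 0.19×0.5758 + 0.09×1.2466 = 0.7565
MRP = 12.72% − 4.76% = 7.96%
E(R_P) = R_f + β_P × MRP = 4.76% + 0.7565 × 7.96% = 10.78%

10.78%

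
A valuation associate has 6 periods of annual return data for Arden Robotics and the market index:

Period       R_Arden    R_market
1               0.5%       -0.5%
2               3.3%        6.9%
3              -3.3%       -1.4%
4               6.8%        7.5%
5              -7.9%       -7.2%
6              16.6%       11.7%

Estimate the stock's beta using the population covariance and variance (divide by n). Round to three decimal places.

Mean R_i = (0.5 + 3.3 − 3.3 + 6.8 − 7.9 + 16.6) / 6 = 2.6667%
Mean R_m = (-0.5 + 6.9 − 1.4 + 7.5 − 7.2 + 11.7) / 6 = 2.8333%
Σ(R_i − R̄_i)(R_m − R̄_m) = 283.9067  ⇒  Cov = 283.9067 / 6 = 47.3178
Σ(R_m − R̄_m)² = 246.6333  ⇒  Var(R_m) = 246.6333 / 6 = 41.1056
β = Cov / Var(R_m) = 47.3178 / 41.1056 = 1.1511

1.151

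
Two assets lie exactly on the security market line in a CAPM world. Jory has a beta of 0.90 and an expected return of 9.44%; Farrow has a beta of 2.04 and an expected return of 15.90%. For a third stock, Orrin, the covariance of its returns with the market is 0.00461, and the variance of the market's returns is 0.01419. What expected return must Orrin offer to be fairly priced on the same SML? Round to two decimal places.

6.18%

MRP = (15.90% − 9.44%) / (2.04 − 0.90) = 5.6667%
R_f = 9.44% − 0.90 × 5.6667% = 4.3400%
β_Orrin = Cov / Var(R_m) = 0.00461 / 0.01419 = 0.3249
E(R_Orrin) = R_f + β × MRP = 4.3400% + 0.3249 × 5.6667% = 6.18%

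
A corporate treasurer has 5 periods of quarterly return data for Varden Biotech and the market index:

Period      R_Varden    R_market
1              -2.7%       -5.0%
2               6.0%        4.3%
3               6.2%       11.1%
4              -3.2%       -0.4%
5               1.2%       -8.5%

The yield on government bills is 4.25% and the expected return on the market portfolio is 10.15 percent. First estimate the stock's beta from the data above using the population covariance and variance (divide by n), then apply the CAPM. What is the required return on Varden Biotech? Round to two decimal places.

Mean R_i = (-2.7 + 6.0 + 6.2 − 3.2 + 1.2) / 5 = 1.5000%
Mean R_m = (-5.0 + 4.3 + 11.1 − 0.4 − 8.5) / 5 = 0.3000%
Σ(R_i − R̄_i)(R_m − R̄_m) = 96.9500  ⇒  Cov = 96.9500 / 5 = 19.3900
Σ(R_m − R̄_m)² = 238.6600  ⇒  Var(R_m) = 238.6600 / 5 = 47.7320
β = Cov / Var(R_m) = 19.3900 / 47.7320 = 0.4062
MRP = 10.15% − 4.25% = 5.90%
E(R) = R_f + β × MRP = 4.25% + 0.4062 × 5.90% = 6.65%

6.65%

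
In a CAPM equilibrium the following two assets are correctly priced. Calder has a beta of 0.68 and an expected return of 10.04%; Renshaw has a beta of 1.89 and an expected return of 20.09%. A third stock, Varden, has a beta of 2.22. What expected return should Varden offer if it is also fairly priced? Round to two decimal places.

22.83%

MRP (SML slope) = (20.09% − 10.04%) / (1.89 − 0.68) = 10.05% / 1.21 = 8.3058%
R_f (intercept) = 10.04% − 0.68 × 8.3058% = 4.3921%
E(R_Varden) = R_f + β × MRP = 4.3921% + 2.22 × 8.3058% = 22.83%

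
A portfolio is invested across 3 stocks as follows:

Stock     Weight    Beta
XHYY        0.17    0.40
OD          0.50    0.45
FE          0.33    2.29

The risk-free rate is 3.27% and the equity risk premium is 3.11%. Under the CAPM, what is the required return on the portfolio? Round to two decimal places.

β_P = Σ w_i β_i = 0.17×0.40 + 0.50×0.45 + 0.33×2.29 = 1.0487
E(R_P) = R_f + β_P × MRP = 3.27% + 1.0487 × 3.11% = 6.53%

6.53%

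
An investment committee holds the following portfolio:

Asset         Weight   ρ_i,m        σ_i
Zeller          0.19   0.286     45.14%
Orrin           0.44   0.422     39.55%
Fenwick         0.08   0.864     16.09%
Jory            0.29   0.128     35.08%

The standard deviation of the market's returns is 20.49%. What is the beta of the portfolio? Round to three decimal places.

β_Zeller = 0.286 × 45.14% / 20.49% = 0.6301
β_Orrin = 0.422 × 39.55% / 20.49% = 0.8145
β_Fenwick = 0.864 × 16.09% / 20.49% = 0.6785
β_Jory = 0.128 × 35.08% / 20.49% = 0.2191
β_P = Σ w_i β_i = 0.19×0.6301 + 0.44×0.8145 + 0.08×0.6785 + 0.29×0.2191 = 0.5959

0.596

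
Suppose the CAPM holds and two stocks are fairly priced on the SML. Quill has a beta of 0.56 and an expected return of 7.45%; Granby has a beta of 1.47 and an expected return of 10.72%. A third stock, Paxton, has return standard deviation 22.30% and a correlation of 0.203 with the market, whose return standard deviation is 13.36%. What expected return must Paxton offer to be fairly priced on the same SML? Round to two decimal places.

MRP = (10.72% − 7.45%) / (1.47 − 0.56) = 3.5934%
R_f = 7.45% − 0.56 × 3.5934% = 5.4377%
β_Paxton = ρ·σ_i/σ_m = 0.203 × 22.30 / 13.36 = 0.3388
E(R_Paxton) = R_f + β × MRP = 5.4377% + 0.3388 × 3.5934% = 6.66%

6.66%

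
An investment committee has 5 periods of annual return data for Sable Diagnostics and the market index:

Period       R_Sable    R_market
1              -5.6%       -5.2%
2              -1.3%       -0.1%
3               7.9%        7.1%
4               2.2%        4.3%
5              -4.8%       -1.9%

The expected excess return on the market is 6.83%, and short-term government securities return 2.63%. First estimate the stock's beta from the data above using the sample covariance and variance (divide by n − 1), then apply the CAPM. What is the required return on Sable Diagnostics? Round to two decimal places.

10.12%

Mean R_i = (-5.6 − 1.3 + 7.9 + 2.2 − 4.8) / 5 = -0.3200%
Mean R_m = (-5.2 − 0.1 + 7.1 + 4.3 − 1.9) / 5 = 0.8400%
Σ(R_i − R̄_i)(R_m − R̄_m) = 105.2640  ⇒  Cov = 105.2640 / 4 = 26.3160
Σ(R_m − R̄_m)² = 96.0320  ⇒  Var(R_m) = 96.0320 / 4 = 24.0080
β = Cov / Var(R_m) = 26.3160 / 24.0080 = 1.0961
E(R) = R_f + β × MRP = 2.63% + 1.0961 × 6.83% = 10.12%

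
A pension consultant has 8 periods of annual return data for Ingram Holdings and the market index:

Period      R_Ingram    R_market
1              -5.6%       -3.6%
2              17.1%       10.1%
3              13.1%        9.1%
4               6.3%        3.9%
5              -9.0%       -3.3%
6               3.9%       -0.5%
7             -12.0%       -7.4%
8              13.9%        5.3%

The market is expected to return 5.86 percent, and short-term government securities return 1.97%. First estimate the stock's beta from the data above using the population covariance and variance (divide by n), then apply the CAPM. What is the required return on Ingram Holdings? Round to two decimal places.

8.54%

Mean R_i = (-5.6 + 17.1 + 13.1 + 6.3 − 9.0 + 3.9 − 12.0 + 13.9) / 8 = 3.4625%
Mean R_m = (-3.6 + 10.1 + 9.1 + 3.9 − 3.3 − 0.5 − 7.4 + 5.3) / 8 = 1.7000%
Σ(R_i − R̄_i)(R_m − R̄_m) = 479.7800  ⇒  Cov = 479.7800 / 8 = 59.9725
Σ(R_m − R̄_m)² = 283.8600  ⇒  Var(R_m) = 283.8600 / 8 = 35.4825
β = Cov / Var(R_m) = 59.9725 / 35.4825 = 1.6902
MRP = 5.86% − 1.97% = 3.89%
E(R) = R_f + β × MRP = 1.97% + 1.6902 × 3.89% = 8.54%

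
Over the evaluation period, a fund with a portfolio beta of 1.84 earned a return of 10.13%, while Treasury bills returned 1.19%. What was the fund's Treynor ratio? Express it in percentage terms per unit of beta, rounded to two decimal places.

Treynor = (R_P − R_f) / β_P = (10.13% − 1.19%) / 1.8400 = 8.94% / 1.8400 = 4.86%

4.86%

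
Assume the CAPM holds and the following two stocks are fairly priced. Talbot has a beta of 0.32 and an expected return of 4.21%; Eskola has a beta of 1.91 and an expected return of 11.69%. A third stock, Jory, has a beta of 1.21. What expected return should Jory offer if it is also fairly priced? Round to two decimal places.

8.40%

MRP (SML slope) = (11.69% − 4.21%) / (1.91 − 0.32) = 7.48% / 1.59 = 4.7044%
R_f (intercept) = 4.21% − 0.32 × 4.7044% = 2.7046%
E(R_Jory) = R_f + β × MRP = 2.7046% + 1.21 × 4.7044% = 8.40%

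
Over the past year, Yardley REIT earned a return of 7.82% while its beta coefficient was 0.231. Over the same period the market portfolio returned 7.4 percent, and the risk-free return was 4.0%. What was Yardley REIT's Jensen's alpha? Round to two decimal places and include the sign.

+3.03%

Market excess return = 7.4% − 4.0% = 3.40%
CAPM benchmark = R_f + β(R_m − R_f) = 4.0% + 0.231 × 3.4% = 4.7854%
α = actual − benchmark = 7.82% − 4.7854% = +3.03%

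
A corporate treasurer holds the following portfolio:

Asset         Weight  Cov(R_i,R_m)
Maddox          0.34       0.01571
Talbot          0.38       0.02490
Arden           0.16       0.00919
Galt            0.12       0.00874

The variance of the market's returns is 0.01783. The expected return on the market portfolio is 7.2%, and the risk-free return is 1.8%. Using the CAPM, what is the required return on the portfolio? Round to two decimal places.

7.05%

β_Maddox = 0.01571 / 0.01783 = 0.8811
β_Talbot = 0.02490 / 0.01783 = 1.3965
β_Arden = 0.00919 / 0.01783 = 0.5154
β_Galt = 0.00874 / 0.01783 = 0.4902
β_P = Σ w_i β_i = 0.34×0.8811 + 0.38×1.3965 + 0.16×0.5154 + 0.12×0.4902 = 0.9715
MRP = 7.2% − 1.8% = 5.40%
E(R_P) = R_f + β_P × MRP = 1.8% + 0.9715 × 5.4% = 7.05%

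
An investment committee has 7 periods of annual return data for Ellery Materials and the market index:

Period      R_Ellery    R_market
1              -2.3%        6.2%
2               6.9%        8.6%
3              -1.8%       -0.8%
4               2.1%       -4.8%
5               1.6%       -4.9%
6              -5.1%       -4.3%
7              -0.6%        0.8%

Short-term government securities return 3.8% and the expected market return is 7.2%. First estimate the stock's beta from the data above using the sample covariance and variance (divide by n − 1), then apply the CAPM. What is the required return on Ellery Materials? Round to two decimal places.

4.75%

Mean R_i = (-2.3 + 6.9 − 1.8 + 2.1 + 1.6 − 5.1 − 0.6) / 7 = 0.1143%
Mean R_m = (6.2 + 8.6 − 0.8 − 4.8 − 4.9 − 4.3 + 0.8) / 7 = 0.1143%
Σ(R_i − R̄_i)(R_m − R̄_m) = 49.9586  ⇒  Cov = 49.9586 / 6 = 8.3264
Σ(R_m − R̄_m)² = 179.1286  ⇒  Var(R_m) = 179.1286 / 6 = 29.8548
β = Cov / Var(R_m) = 8.3264 / 29.8548 = 0.2789
MRP = 7.2% − 3.8% = 3.40%
E(R) = R_f + β × MRP = 3.8% + 0.2789 × 3.4% = 4.75%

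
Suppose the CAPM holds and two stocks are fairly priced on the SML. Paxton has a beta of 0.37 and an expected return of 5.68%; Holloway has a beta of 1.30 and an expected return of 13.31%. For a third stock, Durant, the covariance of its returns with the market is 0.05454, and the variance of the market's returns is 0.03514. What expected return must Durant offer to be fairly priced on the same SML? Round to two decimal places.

15.38%

MRP = (13.31% − 5.68%) / (1.30 − 0.37) = 8.2043%
R_f = 5.68% − 0.37 × 8.2043% = 2.6444%
β_Durant = Cov / Var(R_m) = 0.05454 / 0.03514 = 1.5521
E(R_Durant) = R_f + β × MRP = 2.6444% + 1.5521 × 8.2043% = 15.38%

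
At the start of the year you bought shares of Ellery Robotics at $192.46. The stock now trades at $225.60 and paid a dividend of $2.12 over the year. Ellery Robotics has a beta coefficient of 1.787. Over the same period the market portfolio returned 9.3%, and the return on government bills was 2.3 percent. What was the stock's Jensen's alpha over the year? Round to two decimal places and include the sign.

+3.51%

Realised HPR = (P1 + D1 − P0) / P0 = (225.60 + 2.12 − 192.46) / 192.46 = 35.26 / 192.46 = 18.3207%
MRP = 9.3% − 2.3% = 7.00%
CAPM required = R_f + β·MRP = 2.3% + 1.787 × 7.0% = 14.8090%
α = realised − required = 18.3207% − 14.8090% = +3.51%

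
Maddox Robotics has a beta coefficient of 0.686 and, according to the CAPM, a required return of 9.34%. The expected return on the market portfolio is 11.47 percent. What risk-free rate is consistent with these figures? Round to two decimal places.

4.69%

E(R) = R_f + β(E(R_m) − R_f) = R_f(1 − β) + β·E(R_m)
9.34% = R_f × (1 − 0.686) + 0.686 × 11.47%
9.34% = R_f × 0.314 + 7.86842%
R_f = (9.34% − 7.86842%) / 0.314 = 4.69%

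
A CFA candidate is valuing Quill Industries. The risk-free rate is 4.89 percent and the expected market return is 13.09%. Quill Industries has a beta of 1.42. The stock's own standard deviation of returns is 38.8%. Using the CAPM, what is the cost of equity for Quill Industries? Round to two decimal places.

Market risk premium = E(R_m) − R_f = 13.09% − 4.89% = 8.20%
E(R) = R_f + β × MRP = 4.89% + 1.42 × 8.20% = 16.53%

16.53%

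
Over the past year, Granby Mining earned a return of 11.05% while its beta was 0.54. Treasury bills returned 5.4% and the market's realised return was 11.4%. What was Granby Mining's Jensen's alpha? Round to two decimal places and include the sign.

+2.41%

Market excess return = 11.4% − 5.4% = 6.00%
CAPM benchmark = R_f + β(R_m − R_f) = 5.4% + 0.54 × 6.0% = 8.6400%
α = actual − benchmark = 11.05% − 8.6400% = +2.41%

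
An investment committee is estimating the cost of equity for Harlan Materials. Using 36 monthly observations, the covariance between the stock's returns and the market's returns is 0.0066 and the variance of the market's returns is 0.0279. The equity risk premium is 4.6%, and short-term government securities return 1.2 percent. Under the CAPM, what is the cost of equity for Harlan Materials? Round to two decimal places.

β = Cov(R_i, R_m) / Var(R_m) = 0.0066 / 0.0279 = 0.2366
E(R) = R_f + β × MRP = 1.2% + 0.2366 × 4.6% = 2.29%

2.29%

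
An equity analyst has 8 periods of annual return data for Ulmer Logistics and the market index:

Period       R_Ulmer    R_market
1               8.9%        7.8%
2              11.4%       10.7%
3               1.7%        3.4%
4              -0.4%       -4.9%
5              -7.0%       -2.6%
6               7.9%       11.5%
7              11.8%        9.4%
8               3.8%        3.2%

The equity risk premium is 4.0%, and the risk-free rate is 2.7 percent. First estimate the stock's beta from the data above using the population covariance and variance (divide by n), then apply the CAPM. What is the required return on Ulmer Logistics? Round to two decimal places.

Mean R_i = (8.9 + 11.4 + 1.7 − 0.4 − 7.0 + 7.9 + 11.8 + 3.8) / 8 = 4.7625%
Mean R_m = (7.8 + 10.7 + 3.4 − 4.9 − 2.6 + 11.5 + 9.4 + 3.2) / 8 = 4.8125%
Σ(R_i − R̄_i)(R_m − R̄_m) = 247.9138  ⇒  Cov = 247.9138 / 8 = 30.9892
Σ(R_m − R̄_m)² = 263.2288  ⇒  Var(R_m) = 263.2288 / 8 = 32.9036
β = Cov / Var(R_m) = 30.9892 / 32.9036 = 0.9418
E(R) = R_f + β × MRP = 2.7% + 0.9418 × 4.0% = 6.47%

6.47%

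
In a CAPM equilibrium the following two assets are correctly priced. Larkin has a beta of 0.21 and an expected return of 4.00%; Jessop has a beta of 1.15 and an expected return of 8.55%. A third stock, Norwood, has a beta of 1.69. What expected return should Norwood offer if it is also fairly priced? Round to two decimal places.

MRP (SML slope) = (8.55% − 4.00%) / (1.15 − 0.21) = 4.55% / 0.94 = 4.8404%
R_f (intercept) = 4.00% − 0.21 × 4.8404% = 2.9835%
E(R_Norwood) = R_f + β × MRP = 2.9835% + 1.69 × 4.8404% = 11.16%

11.16%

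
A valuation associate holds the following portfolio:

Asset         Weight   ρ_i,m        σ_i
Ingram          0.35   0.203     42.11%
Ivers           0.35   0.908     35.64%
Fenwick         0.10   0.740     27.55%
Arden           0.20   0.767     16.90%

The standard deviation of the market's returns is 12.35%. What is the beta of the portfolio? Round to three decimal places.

1.534

β_Ingram = 0.203 × 42.11% / 12.35% = 0.6922
β_Ivers = 0.908 × 35.64% / 12.35% = 2.6203
β_Fenwick = 0.740 × 27.55% / 12.35% = 1.6508
β_Arden = 0.767 × 16.90% / 12.35% = 1.0496
β_P = Σ w_i β_i = 0.35×0.6922 + 0.35×2.6203 + 0.10×1.6508 + 0.20×1.0496 = 1.5344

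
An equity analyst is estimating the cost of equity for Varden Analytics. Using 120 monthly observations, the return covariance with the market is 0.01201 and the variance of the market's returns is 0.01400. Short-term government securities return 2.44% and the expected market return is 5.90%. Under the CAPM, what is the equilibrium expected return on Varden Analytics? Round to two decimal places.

β = Cov(R_i, R_m) / Var(R_m) = 0.01201 / 0.01400 = 0.8579
MRP = 5.90% − 2.44% = 3.46%
E(R) = R_f + β × MRP = 2.44% + 0.8579 × 3.46% = 5.41%

5.41%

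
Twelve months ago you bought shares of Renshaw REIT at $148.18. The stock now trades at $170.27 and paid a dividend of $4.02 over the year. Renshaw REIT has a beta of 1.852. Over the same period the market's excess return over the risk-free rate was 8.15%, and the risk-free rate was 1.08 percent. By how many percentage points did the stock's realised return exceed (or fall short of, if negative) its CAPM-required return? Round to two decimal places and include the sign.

+1.45%

Realised HPR = (P1 + D1 − P0) / P0 = (170.27 + 4.02 − 148.18) / 148.18 = 26.11 / 148.18 = 17.6205%
CAPM required = R_f + β·MRP = 1.08% + 1.852 × 8.15% = 16.17380%
α = realised − required = 17.6205% − 16.17380% = +1.45%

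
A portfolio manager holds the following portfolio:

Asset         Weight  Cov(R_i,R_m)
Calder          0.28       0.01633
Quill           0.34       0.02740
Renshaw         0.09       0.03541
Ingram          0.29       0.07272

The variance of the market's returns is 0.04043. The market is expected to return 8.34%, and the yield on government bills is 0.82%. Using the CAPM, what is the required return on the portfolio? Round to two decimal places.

7.92%

β_Calder = 0.01633 / 0.04043 = 0.4039
β_Quill = 0.02740 / 0.04043 = 0.6777
β_Renshaw = 0.03541 / 0.04043 = 0.8758
β_Ingram = 0.07272 / 0.04043 = 1.7987
β_P = Σ w_i β_i = 0.28×0.4039 + 0.34×0.6777 + 0.09×0.8758 + 0.29×1.7987 = 0.9440
MRP = 8.34% − 0.82% = 7.52%
E(R_P) = R_f + β_P × MRP = 0.82% + 0.9440 × 7.52% = 7.92%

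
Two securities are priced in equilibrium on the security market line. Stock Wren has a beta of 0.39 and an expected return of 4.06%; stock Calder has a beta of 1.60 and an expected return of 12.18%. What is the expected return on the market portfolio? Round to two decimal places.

Both satisfy E(R) = R_f + β·MRP, so the slope of the SML is
MRP = (12.18% − 4.06%) / (1.60 − 0.39) = 8.12% / 1.21 = 6.7107%
R_f = E(R_Wren) − β_Wren·MRP = 4.06% − 0.39 × 6.7107% = 1.4428%
E(R_m) = R_f + MRP = 1.4428% + 6.7107% = 8.15%

8.15%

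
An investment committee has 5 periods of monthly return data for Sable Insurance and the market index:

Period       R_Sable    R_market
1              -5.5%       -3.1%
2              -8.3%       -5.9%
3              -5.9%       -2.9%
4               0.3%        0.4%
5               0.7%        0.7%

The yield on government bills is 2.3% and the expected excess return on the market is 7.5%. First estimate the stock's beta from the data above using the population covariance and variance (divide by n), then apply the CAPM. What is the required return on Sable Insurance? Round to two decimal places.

Mean R_i = (-5.5 − 8.3 − 5.9 + 0.3 + 0.7) / 5 = -3.7400%
Mean R_m = (-3.1 − 5.9 − 2.9 + 0.4 + 0.7) / 5 = -2.1600%
Σ(R_i − R̄_i)(R_m − R̄_m) = 43.3480  ⇒  Cov = 43.3480 / 5 = 8.6696
Σ(R_m − R̄_m)² = 30.1520  ⇒  Var(R_m) = 30.1520 / 5 = 6.0304
β = Cov / Var(R_m) = 8.6696 / 6.0304 = 1.4376
E(R) = R_f + β × MRP = 2.3% + 1.4376 × 7.5% = 13.08%

13.08%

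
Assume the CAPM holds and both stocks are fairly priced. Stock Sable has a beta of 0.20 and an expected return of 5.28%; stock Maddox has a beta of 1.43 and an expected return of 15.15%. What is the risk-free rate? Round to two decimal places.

Both satisfy E(R) = R_f + β·MRP, so the slope of the SML is
MRP = (15.15% − 5.28%) / (1.43 − 0.20) = 9.87% / 1.23 = 8.0244%
R_f = E(R_Sable) − β_Sable·MRP = 5.28% − 0.20 × 8.0244% = 3.6751%

3.68%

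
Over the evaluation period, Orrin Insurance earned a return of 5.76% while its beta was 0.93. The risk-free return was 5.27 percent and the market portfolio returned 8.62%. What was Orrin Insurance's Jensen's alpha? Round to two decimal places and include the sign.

Market excess return = 8.62% − 5.27% = 3.35%
CAPM benchmark = R_f + β(R_m − R_f) = 5.27% + 0.93 × 3.35% = 8.3855%
α = actual − benchmark = 5.76% − 8.3855% = -2.63%

-2.63%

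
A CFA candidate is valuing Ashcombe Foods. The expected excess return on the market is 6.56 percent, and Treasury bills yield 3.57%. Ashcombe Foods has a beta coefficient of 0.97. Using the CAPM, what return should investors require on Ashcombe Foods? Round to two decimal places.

E(R) = R_f + β × MRP = 3.57% + 0.97 × 6.56% = 9.93%

9.93%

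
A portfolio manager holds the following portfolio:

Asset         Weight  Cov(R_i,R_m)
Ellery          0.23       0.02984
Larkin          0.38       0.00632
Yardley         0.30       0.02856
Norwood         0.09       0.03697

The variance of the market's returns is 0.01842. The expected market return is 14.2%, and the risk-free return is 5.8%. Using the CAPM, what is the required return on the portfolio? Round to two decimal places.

β_Ellery = 0.02984 / 0.01842 = 1.6200
β_Larkin = 0.00632 / 0.01842 = 0.3431
β_Yardley = 0.02856 / 0.01842 = 1.5505
β_Norwood = 0.03697 / 0.01842 = 2.0071
β_P = Σ w_i β_i = 0.23×1.6200 + 0.38×0.3431 + 0.30×1.5505 + 0.09×2.0071 = 1.1488
MRP = 14.2% − 5.8% = 8.40%
E(R_P) = R_f + β_P × MRP = 5.8% + 1.1488 × 8.4% = 15.45%

15.45%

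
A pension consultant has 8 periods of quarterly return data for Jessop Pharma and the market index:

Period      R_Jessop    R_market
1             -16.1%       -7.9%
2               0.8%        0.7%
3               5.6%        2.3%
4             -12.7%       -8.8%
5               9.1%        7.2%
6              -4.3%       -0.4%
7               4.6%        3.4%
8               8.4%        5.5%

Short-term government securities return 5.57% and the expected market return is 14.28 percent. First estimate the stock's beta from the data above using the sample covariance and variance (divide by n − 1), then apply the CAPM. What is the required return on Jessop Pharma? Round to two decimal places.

19.52%

Mean R_i = (-16.1 + 0.8 + 5.6 − 12.7 + 9.1 − 4.3 + 4.6 + 8.4) / 8 = -0.5750%
Mean R_m = (-7.9 + 0.7 + 2.3 − 8.8 + 7.2 − 0.4 + 3.4 + 5.5) / 8 = 0.2500%
Σ(R_i − R̄_i)(R_m − R̄_m) = 382.6200  ⇒  Cov = 382.6200 / 7 = 54.6600
Σ(R_m − R̄_m)² = 238.9400  ⇒  Var(R_m) = 238.9400 / 7 = 34.1343
β = Cov / Var(R_m) = 54.6600 / 34.1343 = 1.6013
MRP = 14.28% − 5.57% = 8.71%
E(R) = R_f + β × MRP = 5.57% + 1.6013 × 8.71% = 19.52%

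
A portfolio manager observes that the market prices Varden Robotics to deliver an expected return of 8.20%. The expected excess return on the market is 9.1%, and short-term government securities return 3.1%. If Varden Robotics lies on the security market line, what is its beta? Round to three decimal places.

0.560

β = (E(R) − R_f) / MRP = (8.20% − 3.1%) / 9.1% = 5.10% / 9.1% = 0.560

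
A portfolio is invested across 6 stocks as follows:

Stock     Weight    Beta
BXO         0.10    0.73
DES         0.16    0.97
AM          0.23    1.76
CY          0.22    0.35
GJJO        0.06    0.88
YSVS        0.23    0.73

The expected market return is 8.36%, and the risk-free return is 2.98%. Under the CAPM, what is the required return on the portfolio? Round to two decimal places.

7.99%

β_P = Σ w_i β_i = 0.10×0.73 + 0.16×0.97 + 0.23×1.76 + 0.22×0.35 + 0.06×0.88 + 0.23×0.73 = 0.9307
MRP = 8.36% − 2.98% = 5.38%
E(R_P) = R_f + β_P × MRP = 2.98% + 0.9307 × 5.38% = 7.99%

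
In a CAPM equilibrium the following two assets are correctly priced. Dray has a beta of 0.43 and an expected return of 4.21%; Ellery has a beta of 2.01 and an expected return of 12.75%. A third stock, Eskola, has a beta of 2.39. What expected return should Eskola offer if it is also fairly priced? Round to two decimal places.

14.80%

MRP (SML slope) = (12.75% − 4.21%) / (2.01 − 0.43) = 8.54% / 1.58 = 5.4051%
R_f (intercept) = 4.21% − 0.43 × 5.4051% = 1.8858%
E(R_Eskola) = R_f + β × MRP = 1.8858% + 2.39 × 5.4051% = 14.80%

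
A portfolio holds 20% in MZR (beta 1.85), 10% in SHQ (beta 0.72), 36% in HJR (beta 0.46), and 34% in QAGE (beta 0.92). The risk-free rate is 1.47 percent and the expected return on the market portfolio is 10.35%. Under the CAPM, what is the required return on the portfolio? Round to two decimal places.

β_P = Σ w_i β_i = 0.20×1.85 + 0.10×0.72 + 0.36×0.46 + 0.34×0.92 = 0.9204
MRP = 10.35% − 1.47% = 8.88%
E(R_P) = R_f + β_P × MRP = 1.47% + 0.9204 × 8.88% = 9.64%

9.64%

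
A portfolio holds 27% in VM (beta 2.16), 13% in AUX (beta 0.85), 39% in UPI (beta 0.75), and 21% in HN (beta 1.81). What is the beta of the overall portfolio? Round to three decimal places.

β_P = Σ w_i β_i = 0.27×2.16 + 0.13×0.85 + 0.39×0.75 + 0.21×1.81 = 1.3663

1.366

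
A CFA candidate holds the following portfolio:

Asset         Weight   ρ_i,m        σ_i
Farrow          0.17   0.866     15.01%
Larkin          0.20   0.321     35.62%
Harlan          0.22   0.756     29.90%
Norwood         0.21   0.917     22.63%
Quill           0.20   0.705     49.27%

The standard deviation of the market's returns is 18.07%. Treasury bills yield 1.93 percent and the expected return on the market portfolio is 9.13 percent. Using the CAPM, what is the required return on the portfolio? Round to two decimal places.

10.21%

β_Farrow = 0.866 × 15.01% / 18.07% = 0.7194
β_Larkin = 0.321 × 35.62% / 18.07% = 0.6328
β_Harlan = 0.756 × 29.90% / 18.07% = 1.2509
β_Norwood = 0.917 × 22.63% / 18.07% = 1.1484
β_Quill = 0.705 × 49.27% / 18.07% = 1.9223
β_P = Σ w_i β_i = 0.17×0.7194 + 0.20×0.6328 + 0.22×1.2509 + 0.21×1.1484 + 0.20×1.9223 = 1.1497
MRP = 9.13% − 1.93% = 7.20%
E(R_P) = R_f + β_P × MRP = 1.93% + 1.1497 × 7.20% = 10.21%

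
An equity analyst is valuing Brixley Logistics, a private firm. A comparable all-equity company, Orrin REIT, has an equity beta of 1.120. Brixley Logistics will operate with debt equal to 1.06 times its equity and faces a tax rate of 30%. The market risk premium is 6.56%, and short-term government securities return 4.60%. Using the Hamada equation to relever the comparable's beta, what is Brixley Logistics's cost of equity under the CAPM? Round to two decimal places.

17.40%

β_L = β_U × [1 + (1 − t)(D/E)] = 1.120 × [1 + (1 − 0.30) × 1.06]
    = 1.120 × [1 + 0.70 × 1.06] = 1.120 × 1.7420 = 1.9510
E(R) = R_f + β_L × MRP = 4.60% + 1.9510 × 6.56% = 17.40%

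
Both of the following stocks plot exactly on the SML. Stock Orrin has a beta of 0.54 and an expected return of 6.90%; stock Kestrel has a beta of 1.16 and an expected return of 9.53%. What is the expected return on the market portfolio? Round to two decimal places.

Both satisfy E(R) = R_f + β·MRP, so the slope of the SML is
MRP = (9.53% − 6.90%) / (1.16 − 0.54) = 2.63% / 0.62 = 4.2419%
R_f = E(R_Orrin) − β_Orrin·MRP = 6.90% − 0.54 × 4.2419% = 4.6094%
E(R_m) = R_f + MRP = 4.6094% + 4.2419% = 8.85%

8.85%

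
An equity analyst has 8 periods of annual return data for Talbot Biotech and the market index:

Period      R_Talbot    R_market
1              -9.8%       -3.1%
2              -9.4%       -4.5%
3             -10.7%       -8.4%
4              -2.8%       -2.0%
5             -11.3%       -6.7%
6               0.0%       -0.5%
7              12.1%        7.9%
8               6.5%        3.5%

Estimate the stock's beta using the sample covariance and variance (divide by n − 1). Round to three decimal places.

Mean R_i = (-9.8 − 9.4 − 10.7 − 2.8 − 11.3 + 0.0 + 12.1 + 6.5) / 8 = -3.1750%
Mean R_m = (-3.1 − 4.5 − 8.4 − 2.0 − 6.7 − 0.5 + 7.9 + 3.5) / 8 = -1.7250%
Σ(R_i − R̄_i)(R_m − R̄_m) = 318.3950  ⇒  Cov = 318.3950 / 7 = 45.4850
Σ(R_m − R̄_m)² = 200.4150  ⇒  Var(R_m) = 200.4150 / 7 = 28.6307
β = Cov / Var(R_m) = 45.4850 / 28.6307 = 1.5887

1.589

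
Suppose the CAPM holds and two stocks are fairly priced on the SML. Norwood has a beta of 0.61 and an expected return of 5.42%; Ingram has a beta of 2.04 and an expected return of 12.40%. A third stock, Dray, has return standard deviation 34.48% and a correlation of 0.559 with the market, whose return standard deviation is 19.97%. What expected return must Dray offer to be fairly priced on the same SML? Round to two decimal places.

7.15%

MRP = (12.40% − 5.42%) / (2.04 − 0.61) = 4.8811%
R_f = 5.42% − 0.61 × 4.8811% = 2.4425%
β_Dray = ρ·σ_i/σ_m = 0.559 × 34.48 / 19.97 = 0.9652
E(R_Dray) = R_f + β × MRP = 2.4425% + 0.9652 × 4.8811% = 7.15%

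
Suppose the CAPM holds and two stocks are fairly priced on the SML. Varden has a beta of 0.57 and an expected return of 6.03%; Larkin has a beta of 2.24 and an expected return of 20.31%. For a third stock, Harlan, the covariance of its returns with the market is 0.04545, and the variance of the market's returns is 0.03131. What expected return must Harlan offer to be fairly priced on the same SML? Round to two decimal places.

MRP = (20.31% − 6.03%) / (2.24 − 0.57) = 8.5509%
R_f = 6.03% − 0.57 × 8.5509% = 1.1560%
β_Harlan = Cov / Var(R_m) = 0.04545 / 0.03131 = 1.4516
E(R_Harlan) = R_f + β × MRP = 1.1560% + 1.4516 × 8.5509% = 13.57%

13.57%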